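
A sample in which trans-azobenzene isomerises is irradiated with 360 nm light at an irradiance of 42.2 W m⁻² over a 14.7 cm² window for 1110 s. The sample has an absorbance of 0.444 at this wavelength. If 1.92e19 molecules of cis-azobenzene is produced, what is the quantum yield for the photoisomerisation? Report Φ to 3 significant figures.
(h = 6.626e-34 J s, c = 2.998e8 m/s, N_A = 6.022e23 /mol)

Product: 1.92e19 / 6.022e23 = 3.188e-5 mol.
Photon energy at 360 nm: hc/λ = (6.626e-34)(2.998e8)/(360e-9) = 5.518e-19 J.
Energy delivered: (42.2 W m⁻²)(14.7e-4 m²)(1110 s) = 68.86 J.
Photons incident: 68.86 / 5.518e-19 = 1.248e20, i.e. 1.248e20/6.022e23 = 2.072e-4 mol.
Fraction absorbed: 1 − 10^(−0.444) = 0.6403.
Photons absorbed: 0.6403 × 2.072e-4 = 1.327e-4 mol.
Φ = 3.188e-5 mol / 1.327e-4 mol photons = 0.240.

Φ = 0.240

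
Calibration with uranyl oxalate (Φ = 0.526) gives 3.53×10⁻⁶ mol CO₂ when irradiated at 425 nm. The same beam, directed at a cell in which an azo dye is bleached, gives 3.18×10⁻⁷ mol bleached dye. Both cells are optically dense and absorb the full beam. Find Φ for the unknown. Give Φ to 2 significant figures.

Photons absorbed by the actinometer: 3.53×10⁻⁶ / 0.526 = 6.711×10⁻⁶ mol.
Φ(unknown) = 3.18×10⁻⁷ / 6.711×10⁻⁶ = 0.047.

Φ = 0.047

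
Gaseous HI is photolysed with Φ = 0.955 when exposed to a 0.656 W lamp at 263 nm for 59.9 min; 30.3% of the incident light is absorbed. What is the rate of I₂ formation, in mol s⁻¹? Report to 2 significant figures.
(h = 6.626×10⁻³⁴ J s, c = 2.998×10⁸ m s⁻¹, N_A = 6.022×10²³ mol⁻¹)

4.2×10⁻⁷ mol s⁻¹

Photon energy at 263 nm: hc/λ = (6.626×10⁻³⁴)(2.998×10⁸)/(263×10⁻⁹) = 7.553×10⁻¹⁹ J.
Energy delivered: (0.656 W)(3594 s) = 2358 J.
Photons incident: 2358 / 7.553×10⁻¹⁹ = 3.122×10²¹, i.e. 3.122×10²¹/6.022×10²³ = 0.005184 mol.
Photons absorbed: 0.303 × 0.005184 = 0.001571 mol.
Product formed: 0.955 × 0.001571 = 0.001500 mol.
Rate: 0.001500 / 3594 s = 4.2×10⁻⁷ mol s⁻¹.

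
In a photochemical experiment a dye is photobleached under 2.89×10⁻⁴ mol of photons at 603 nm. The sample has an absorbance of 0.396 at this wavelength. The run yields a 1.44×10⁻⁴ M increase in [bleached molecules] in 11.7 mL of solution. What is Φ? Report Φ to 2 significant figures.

Φ = 0.0097

Product: (1.44×10⁻⁴ M)(0.0117 L) = 1.685×10⁻⁶ mol.
Fraction absorbed: 1 − 10^(−0.396) = 0.5982.
Photons absorbed: 0.5982 × 2.89×10⁻⁴ = 1.729×10⁻⁴ mol.
Φ = 1.685×10⁻⁶ mol / 1.729×10⁻⁴ mol photons = 0.0097.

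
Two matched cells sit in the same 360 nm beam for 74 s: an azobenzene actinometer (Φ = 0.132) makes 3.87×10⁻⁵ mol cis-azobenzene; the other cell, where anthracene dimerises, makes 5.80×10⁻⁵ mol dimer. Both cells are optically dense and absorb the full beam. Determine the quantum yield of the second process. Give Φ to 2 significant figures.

Photons absorbed by the actinometer: 3.87×10⁻⁵ / 0.132 = 2.932×10⁻⁴ mol.
Φ(unknown) = 5.80×10⁻⁵ / 2.932×10⁻⁴ = 0.20.

Φ = 0.20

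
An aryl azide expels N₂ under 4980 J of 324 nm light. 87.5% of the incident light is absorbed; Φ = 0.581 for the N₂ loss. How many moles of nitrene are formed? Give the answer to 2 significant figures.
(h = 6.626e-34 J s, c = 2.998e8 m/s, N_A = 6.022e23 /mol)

Photon energy at 324 nm: hc/λ = (6.626e-34)(2.998e8)/(324e-9) = 6.131e-19 J.
Photons incident: 4980 / 6.131e-19 = 8.123e21, i.e. 8.123e21/6.022e23 = 0.01349 mol.
Photons absorbed: 0.875 × 0.01349 = 0.01180 mol.
Product: Φ × n_abs = 0.581 × 0.01180 = 0.006856 mol.

0.0069 mol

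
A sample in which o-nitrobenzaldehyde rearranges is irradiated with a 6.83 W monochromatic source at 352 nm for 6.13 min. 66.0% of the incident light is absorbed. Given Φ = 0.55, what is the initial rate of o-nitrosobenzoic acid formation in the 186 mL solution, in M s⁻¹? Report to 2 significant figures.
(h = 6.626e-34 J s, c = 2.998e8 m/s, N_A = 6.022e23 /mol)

3.9e-5 M s⁻¹

Photon energy at 352 nm: hc/λ = (6.626e-34)(2.998e8)/(352e-9) = 5.643e-19 J.
Energy delivered: (6.83 W)(367.8 s) = 2512 J.
Photons incident: 2512 / 5.643e-19 = 4.452e21, i.e. 4.452e21/6.022e23 = 0.007393 mol.
Photons absorbed: 0.660 × 0.007393 = 0.004879 mol.
Product formed: 0.55 × 0.004879 = 0.002683 mol.
Rate: 0.002683 mol / (367.8 s × 0.186 L) = 3.9e-5 M s⁻¹.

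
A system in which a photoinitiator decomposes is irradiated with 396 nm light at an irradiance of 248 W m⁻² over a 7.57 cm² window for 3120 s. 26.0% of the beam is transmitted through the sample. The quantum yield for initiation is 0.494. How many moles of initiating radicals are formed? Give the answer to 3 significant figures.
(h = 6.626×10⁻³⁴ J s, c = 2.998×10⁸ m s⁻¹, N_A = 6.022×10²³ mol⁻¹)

Photon energy at 396 nm: hc/λ = (6.626×10⁻³⁴)(2.998×10⁸)/(396×10⁻⁹) = 5.016×10⁻¹⁹ J.
Energy delivered: (248 W m⁻²)(7.57×10⁻⁴ m²)(3120 s) = 585.7 J.
Photons incident: 585.7 / 5.016×10⁻¹⁹ = 1.168×10²¹, i.e. 1.168×10²¹/6.022×10²³ = 0.001940 mol.
Fraction absorbed: 1 − 26.0/100 = 0.7400.
Photons absorbed: 0.7400 × 0.001940 = 0.001436 mol.
Product: Φ × n_abs = 0.494 × 0.001436 = 7.094×10⁻⁴ mol.

7.09×10⁻⁴ mol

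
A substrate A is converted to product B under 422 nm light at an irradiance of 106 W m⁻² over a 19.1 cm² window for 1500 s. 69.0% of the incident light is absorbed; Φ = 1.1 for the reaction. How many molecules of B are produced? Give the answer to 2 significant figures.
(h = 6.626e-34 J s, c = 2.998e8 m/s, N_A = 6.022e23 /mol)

Photon energy at 422 nm: hc/λ = (6.626e-34)(2.998e8)/(422e-9) = 4.707e-19 J.
Energy delivered: (106 W m⁻²)(19.1e-4 m²)(1500 s) = 303.7 J.
Photons incident: 303.7 / 4.707e-19 = 6.452e20, i.e. 6.452e20/6.022e23 = 0.001071 mol.
Photons absorbed: 0.690 × 0.001071 = 7.390e-4 mol.
Product: Φ × n_abs = 1.1 × 7.390e-4 = 8.129e-4 mol.
As a count: 8.129e-4 × 6.022e23 = 4.9e20.

4.9e20 molecules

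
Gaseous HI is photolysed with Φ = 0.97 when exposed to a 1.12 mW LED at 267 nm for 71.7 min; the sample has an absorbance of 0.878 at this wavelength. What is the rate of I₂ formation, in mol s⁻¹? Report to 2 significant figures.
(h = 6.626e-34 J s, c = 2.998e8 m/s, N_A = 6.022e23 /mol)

Photon energy at 267 nm: hc/λ = (6.626e-34)(2.998e8)/(267e-9) = 7.440e-19 J.
Energy delivered: (1.12 mW)(4302 s) = 4.818 J.
Photons incident: 4.818 / 7.440e-19 = 6.476e18, i.e. 6.476e18/6.022e23 = 1.075e-5 mol.
Fraction absorbed: 1 − 10^(−0.878) = 0.8676.
Photons absorbed: 0.8676 × 1.075e-5 = 9.327e-6 mol.
Product formed: 0.97 × 9.327e-6 = 9.047e-6 mol.
Rate: 9.047e-6 / 4302 s = 2.1e-9 mol s⁻¹.

2.1e-9 mol s⁻¹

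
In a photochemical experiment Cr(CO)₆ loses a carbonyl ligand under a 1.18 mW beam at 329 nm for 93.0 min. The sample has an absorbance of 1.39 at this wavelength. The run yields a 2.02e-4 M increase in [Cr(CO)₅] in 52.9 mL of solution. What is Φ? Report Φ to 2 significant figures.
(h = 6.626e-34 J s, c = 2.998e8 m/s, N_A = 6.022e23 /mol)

Φ = 0.62

Product: (2.02e-4 M)(0.0529 L) = 1.069e-5 mol.
Photon energy at 329 nm: hc/λ = (6.626e-34)(2.998e8)/(329e-9) = 6.038e-19 J.
Energy delivered: (1.18 mW)(5580 s) = 6.584 J.
Photons incident: 6.584 / 6.038e-19 = 1.090e19, i.e. 1.090e19/6.022e23 = 1.810e-5 mol.
Fraction absorbed: 1 − 10^(−1.39) = 0.9593.
Photons absorbed: 0.9593 × 1.810e-5 = 1.736e-5 mol.
Φ = 1.069e-5 mol / 1.736e-5 mol photons = 0.62.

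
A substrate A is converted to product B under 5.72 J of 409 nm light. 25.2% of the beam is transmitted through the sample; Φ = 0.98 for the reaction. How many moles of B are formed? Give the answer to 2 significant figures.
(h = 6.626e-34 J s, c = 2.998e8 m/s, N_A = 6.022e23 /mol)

1.4e-5 mol

Photon energy at 409 nm: hc/λ = (6.626e-34)(2.998e8)/(409e-9) = 4.857e-19 J.
Photons incident: 5.72 / 4.857e-19 = 1.178e19, i.e. 1.178e19/6.022e23 = 1.956e-5 mol.
Fraction absorbed: 1 − 25.2/100 = 0.7480.
Photons absorbed: 0.7480 × 1.956e-5 = 1.463e-5 mol.
Product: Φ × n_abs = 0.98 × 1.463e-5 = 1.434e-5 mol.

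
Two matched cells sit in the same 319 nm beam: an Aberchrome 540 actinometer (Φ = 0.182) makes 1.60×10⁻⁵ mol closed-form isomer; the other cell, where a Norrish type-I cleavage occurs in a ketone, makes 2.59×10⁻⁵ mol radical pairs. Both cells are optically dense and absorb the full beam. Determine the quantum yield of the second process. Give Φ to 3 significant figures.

Φ = 0.295

Photons absorbed by the actinometer: 1.60×10⁻⁵ / 0.182 = 8.791×10⁻⁵ mol.
Φ(unknown) = 2.59×10⁻⁵ / 8.791×10⁻⁵ = 0.295.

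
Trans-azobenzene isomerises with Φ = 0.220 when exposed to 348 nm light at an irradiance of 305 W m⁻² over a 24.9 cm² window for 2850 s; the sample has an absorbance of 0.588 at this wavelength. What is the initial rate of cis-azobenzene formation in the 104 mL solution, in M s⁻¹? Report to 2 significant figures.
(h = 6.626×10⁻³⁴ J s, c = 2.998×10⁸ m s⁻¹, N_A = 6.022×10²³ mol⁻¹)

Photon energy at 348 nm: hc/λ = (6.626×10⁻³⁴)(2.998×10⁸)/(348×10⁻⁹) = 5.708×10⁻¹⁹ J.
Energy delivered: (305 W m⁻²)(24.9×10⁻⁴ m²)(2850 s) = 2164 J.
Photons incident: 2164 / 5.708×10⁻¹⁹ = 3.791×10²¹, i.e. 3.791×10²¹/6.022×10²³ = 0.006295 mol.
Fraction absorbed: 1 − 10^(−0.588) = 0.7418.
Photons absorbed: 0.7418 × 0.006295 = 0.004670 mol.
Product formed: 0.220 × 0.004670 = 0.001027 mol.
Rate: 0.001027 mol / (2850 s × 0.104 L) = 3.5×10⁻⁶ M s⁻¹.

3.5×10⁻⁶ M s⁻¹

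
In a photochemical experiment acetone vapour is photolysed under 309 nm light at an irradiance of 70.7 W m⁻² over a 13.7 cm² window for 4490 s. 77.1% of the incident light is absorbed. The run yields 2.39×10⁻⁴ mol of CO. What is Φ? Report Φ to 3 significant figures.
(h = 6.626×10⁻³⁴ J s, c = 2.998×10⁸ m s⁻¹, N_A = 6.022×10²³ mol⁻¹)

Photon energy at 309 nm: hc/λ = (6.626×10⁻³⁴)(2.998×10⁸)/(309×10⁻⁹) = 6.429×10⁻¹⁹ J.
Energy delivered: (70.7 W m⁻²)(13.7×10⁻⁴ m²)(4490 s) = 434.9 J.
Photons incident: 434.9 / 6.429×10⁻¹⁹ = 6.765×10²⁰, i.e. 6.765×10²⁰/6.022×10²³ = 0.001123 mol.
Photons absorbed: 0.771 × 0.001123 = 8.658×10⁻⁴ mol.
Φ = 2.39×10⁻⁴ mol / 8.658×10⁻⁴ mol photons = 0.276.

Φ = 0.276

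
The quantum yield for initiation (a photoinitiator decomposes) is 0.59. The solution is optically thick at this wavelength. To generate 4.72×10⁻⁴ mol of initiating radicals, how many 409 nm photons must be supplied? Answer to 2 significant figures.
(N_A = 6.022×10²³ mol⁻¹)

Photons that must be absorbed: 4.72×10⁻⁴ / 0.59 = 8.000×10⁻⁴ mol.
Photon count: 8.000×10⁻⁴ × 6.022×10²³ = 4.8×10²⁰.

4.8×10²⁰ photons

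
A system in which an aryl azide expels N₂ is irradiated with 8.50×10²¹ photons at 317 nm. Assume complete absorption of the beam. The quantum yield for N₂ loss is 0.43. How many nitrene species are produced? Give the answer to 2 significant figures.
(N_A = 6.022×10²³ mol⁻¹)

Moles of photons: 8.50×10²¹ / 6.022×10²³ = 0.01411 mol.
Product: Φ × n_abs = 0.43 × 0.01411 = 0.006067 mol.
As a count: 0.006067 × 6.022×10²³ = 3.7×10²¹.

3.7×10²¹ species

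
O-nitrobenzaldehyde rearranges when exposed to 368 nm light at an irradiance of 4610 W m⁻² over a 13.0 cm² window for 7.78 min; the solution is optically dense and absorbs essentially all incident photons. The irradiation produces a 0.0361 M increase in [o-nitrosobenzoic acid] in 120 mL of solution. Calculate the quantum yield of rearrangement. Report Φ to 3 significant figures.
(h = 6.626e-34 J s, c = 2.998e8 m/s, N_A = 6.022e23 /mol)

Φ = 0.503

Product: (0.0361 M)(0.12 L) = 0.004332 mol.
Photon energy at 368 nm: hc/λ = (6.626e-34)(2.998e8)/(368e-9) = 5.398e-19 J.
Energy delivered: (4610 W m⁻²)(13.0e-4 m²)(466.8 s) = 2798 J.
Photons incident: 2798 / 5.398e-19 = 5.183e21, i.e. 5.183e21/6.022e23 = 0.008607 mol.
Φ = 0.004332 mol / 0.008607 mol photons = 0.503.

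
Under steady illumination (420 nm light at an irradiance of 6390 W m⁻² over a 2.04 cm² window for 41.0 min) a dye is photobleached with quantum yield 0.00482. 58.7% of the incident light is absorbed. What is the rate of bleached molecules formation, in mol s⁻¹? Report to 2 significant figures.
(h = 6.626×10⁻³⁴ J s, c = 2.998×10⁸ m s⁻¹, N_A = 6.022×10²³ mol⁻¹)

Photon energy at 420 nm: hc/λ = (6.626×10⁻³⁴)(2.998×10⁸)/(420×10⁻⁹) = 4.730×10⁻¹⁹ J.
Energy delivered: (6390 W m⁻²)(2.04×10⁻⁴ m²)(2460 s) = 3207 J.
Photons incident: 3207 / 4.730×10⁻¹⁹ = 6.780×10²¹, i.e. 6.780×10²¹/6.022×10²³ = 0.01126 mol.
Photons absorbed: 0.587 × 0.01126 = 0.006610 mol.
Product formed: 0.00482 × 0.006610 = 3.186×10⁻⁵ mol.
Rate: 3.186×10⁻⁵ / 2460 s = 1.3×10⁻⁸ mol s⁻¹.

1.3×10⁻⁸ mol s⁻¹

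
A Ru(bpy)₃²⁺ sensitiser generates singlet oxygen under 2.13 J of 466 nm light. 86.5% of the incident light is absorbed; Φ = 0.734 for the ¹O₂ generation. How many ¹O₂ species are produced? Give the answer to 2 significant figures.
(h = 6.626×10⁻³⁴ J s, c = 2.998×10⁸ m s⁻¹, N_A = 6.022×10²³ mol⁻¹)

3.2×10¹⁸ species

Photon energy at 466 nm: hc/λ = (6.626×10⁻³⁴)(2.998×10⁸)/(466×10⁻⁹) = 4.263×10⁻¹⁹ J.
Photons incident: 2.13 / 4.263×10⁻¹⁹ = 4.996×10¹⁸, i.e. 4.996×10¹⁸/6.022×10²³ = 8.296×10⁻⁶ mol.
Photons absorbed: 0.865 × 8.296×10⁻⁶ = 7.176×10⁻⁶ mol.
Product: Φ × n_abs = 0.734 × 7.176×10⁻⁶ = 5.267×10⁻⁶ mol.
As a count: 5.267×10⁻⁶ × 6.022×10²³ = 3.2×10¹⁸.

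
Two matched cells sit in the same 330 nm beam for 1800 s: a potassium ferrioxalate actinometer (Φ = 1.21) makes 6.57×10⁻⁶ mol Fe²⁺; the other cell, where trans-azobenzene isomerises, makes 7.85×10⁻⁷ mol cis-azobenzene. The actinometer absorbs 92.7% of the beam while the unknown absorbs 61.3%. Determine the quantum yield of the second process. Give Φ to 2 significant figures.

Φ = 0.22

Photons absorbed by the actinometer: 6.57×10⁻⁶ / 1.21 = 5.430×10⁻⁶ mol.
Incident flux: 5.430×10⁻⁶ / 0.927 = 5.858×10⁻⁶ einstein.
Absorbed by unknown: 0.613 × 5.858×10⁻⁶ = 3.591×10⁻⁶ mol.
Φ(unknown) = 7.85×10⁻⁷ / 3.591×10⁻⁶ = 0.22.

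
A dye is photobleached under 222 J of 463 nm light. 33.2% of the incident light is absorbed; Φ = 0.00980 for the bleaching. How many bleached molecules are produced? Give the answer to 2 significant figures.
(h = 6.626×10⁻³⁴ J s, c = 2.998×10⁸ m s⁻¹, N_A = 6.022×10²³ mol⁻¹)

Photon energy at 463 nm: hc/λ = (6.626×10⁻³⁴)(2.998×10⁸)/(463×10⁻⁹) = 4.290×10⁻¹⁹ J.
Photons incident: 222 / 4.290×10⁻¹⁹ = 5.175×10²⁰, i.e. 5.175×10²⁰/6.022×10²³ = 8.593×10⁻⁴ mol.
Photons absorbed: 0.332 × 8.593×10⁻⁴ = 2.853×10⁻⁴ mol.
Product: Φ × n_abs = 0.00980 × 2.853×10⁻⁴ = 2.796×10⁻⁶ mol.
As a count: 2.796×10⁻⁶ × 6.022×10²³ = 1.7×10¹⁸.

1.7×10¹⁸ bleached molecules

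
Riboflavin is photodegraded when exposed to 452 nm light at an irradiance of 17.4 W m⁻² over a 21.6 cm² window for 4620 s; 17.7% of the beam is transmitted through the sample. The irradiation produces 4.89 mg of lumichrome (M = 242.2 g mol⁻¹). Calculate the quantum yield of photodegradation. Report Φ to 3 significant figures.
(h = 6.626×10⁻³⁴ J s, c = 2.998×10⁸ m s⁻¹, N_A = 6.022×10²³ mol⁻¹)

Product: 4.89 mg / 242.2 g mol⁻¹ = 2.019×10⁻⁵ mol.
Photon energy at 452 nm: hc/λ = (6.626×10⁻³⁴)(2.998×10⁸)/(452×10⁻⁹) = 4.395×10⁻¹⁹ J.
Energy delivered: (17.4 W m⁻²)(21.6×10⁻⁴ m²)(4620 s) = 173.6 J.
Photons incident: 173.6 / 4.395×10⁻¹⁹ = 3.950×10²⁰, i.e. 3.950×10²⁰/6.022×10²³ = 6.559×10⁻⁴ mol.
Fraction absorbed: 1 − 17.7/100 = 0.8230.
Photons absorbed: 0.8230 × 6.559×10⁻⁴ = 5.398×10⁻⁴ mol.
Φ = 2.019×10⁻⁵ mol / 5.398×10⁻⁴ mol photons = 0.0374.

Φ = 0.0374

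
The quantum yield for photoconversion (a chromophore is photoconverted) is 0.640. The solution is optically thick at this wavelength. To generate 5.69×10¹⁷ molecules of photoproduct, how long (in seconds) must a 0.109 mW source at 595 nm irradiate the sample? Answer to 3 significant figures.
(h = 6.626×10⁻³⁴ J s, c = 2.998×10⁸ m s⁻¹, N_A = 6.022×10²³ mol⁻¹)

Product: 5.69×10¹⁷ / 6.022×10²³ = 9.449×10⁻⁷ mol.
Photons that must be absorbed: 9.449×10⁻⁷ / 0.640 = 1.476×10⁻⁶ mol.
Photon energy: hc/λ = 3.339×10⁻¹⁹ J; per mole, 2.011×10⁵ J mol⁻¹.
Energy required: 1.476×10⁻⁶ × 2.011×10⁵ = 0.2968 J.
Time: 0.2968 J / 0.000109 W = 2720 s.

t ≈ 2720 s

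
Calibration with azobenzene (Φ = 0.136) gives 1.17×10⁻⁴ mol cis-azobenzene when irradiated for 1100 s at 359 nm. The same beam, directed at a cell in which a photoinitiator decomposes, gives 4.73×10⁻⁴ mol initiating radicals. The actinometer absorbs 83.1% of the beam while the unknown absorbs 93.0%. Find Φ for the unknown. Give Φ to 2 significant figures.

Φ = 0.49

Photons absorbed by the actinometer: 1.17×10⁻⁴ / 0.136 = 8.603×10⁻⁴ mol.
Incident flux: 8.603×10⁻⁴ / 0.831 = 0.001035 einstein.
Absorbed by unknown: 0.930 × 0.001035 = 9.626×10⁻⁴ mol.
Φ(unknown) = 4.73×10⁻⁴ / 9.626×10⁻⁴ = 0.49.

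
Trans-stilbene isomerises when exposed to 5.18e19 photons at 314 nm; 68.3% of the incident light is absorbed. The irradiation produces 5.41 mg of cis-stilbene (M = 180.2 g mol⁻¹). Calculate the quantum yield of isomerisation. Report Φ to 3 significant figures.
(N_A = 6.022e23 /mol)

Product: 5.41 mg / 180.2 g mol⁻¹ = 3.002e-5 mol.
Moles of photons: 5.18e19 / 6.022e23 = 8.602e-5 mol.
Photons absorbed: 0.683 × 8.602e-5 = 5.875e-5 mol.
Φ = 3.002e-5 mol / 5.875e-5 mol photons = 0.511.

Φ = 0.511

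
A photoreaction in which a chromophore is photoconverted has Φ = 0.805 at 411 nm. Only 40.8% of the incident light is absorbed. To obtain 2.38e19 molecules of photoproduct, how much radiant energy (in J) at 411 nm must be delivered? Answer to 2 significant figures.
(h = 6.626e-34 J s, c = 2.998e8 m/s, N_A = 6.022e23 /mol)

35 J

Product: 2.38e19 / 6.022e23 = 3.952e-5 mol.
Photons that must be absorbed: 3.952e-5 / 0.805 = 4.909e-5 mol.
Incident photons needed: 4.909e-5 / 0.408 = 1.203e-4 mol.
Photon energy: hc/λ = 4.833e-19 J; per mole, 2.910e5 J mol⁻¹.
Energy required: 1.203e-4 × 2.910e5 = 35 J.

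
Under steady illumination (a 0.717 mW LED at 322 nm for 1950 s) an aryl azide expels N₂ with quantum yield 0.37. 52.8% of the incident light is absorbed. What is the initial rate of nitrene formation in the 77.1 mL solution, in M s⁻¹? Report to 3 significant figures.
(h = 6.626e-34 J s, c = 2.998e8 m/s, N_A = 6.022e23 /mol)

4.89e-9 M s⁻¹

Photon energy at 322 nm: hc/λ = (6.626e-34)(2.998e8)/(322e-9) = 6.169e-19 J.
Energy delivered: (0.717 mW)(1950 s) = 1.398 J.
Photons incident: 1.398 / 6.169e-19 = 2.266e18, i.e. 2.266e18/6.022e23 = 3.763e-6 mol.
Photons absorbed: 0.528 × 3.763e-6 = 1.987e-6 mol.
Product formed: 0.37 × 1.987e-6 = 7.352e-7 mol.
Rate: 7.352e-7 mol / (1950 s × 0.0771 L) = 4.89e-9 M s⁻¹.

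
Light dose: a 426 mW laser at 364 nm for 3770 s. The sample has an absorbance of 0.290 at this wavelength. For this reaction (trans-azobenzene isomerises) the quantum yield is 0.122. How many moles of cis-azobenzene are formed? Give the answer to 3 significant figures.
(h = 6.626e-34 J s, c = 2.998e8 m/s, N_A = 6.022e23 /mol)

2.90e-4 mol

Photon energy at 364 nm: hc/λ = (6.626e-34)(2.998e8)/(364e-9) = 5.457e-19 J.
Energy delivered: (426 mW)(3770 s) = 1606 J.
Photons incident: 1606 / 5.457e-19 = 2.943e21, i.e. 2.943e21/6.022e23 = 0.004887 mol.
Fraction absorbed: 1 − 10^(−0.290) = 0.4871.
Photons absorbed: 0.4871 × 0.004887 = 0.002380 mol.
Product: Φ × n_abs = 0.122 × 0.002380 = 2.904e-4 mol.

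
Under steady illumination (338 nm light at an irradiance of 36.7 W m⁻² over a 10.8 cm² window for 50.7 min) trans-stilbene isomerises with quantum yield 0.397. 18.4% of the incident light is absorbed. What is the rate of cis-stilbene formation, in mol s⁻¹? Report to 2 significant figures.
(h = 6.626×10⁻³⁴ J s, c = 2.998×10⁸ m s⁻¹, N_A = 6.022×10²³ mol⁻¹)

8.2×10⁻⁹ mol s⁻¹

Photon energy at 338 nm: hc/λ = (6.626×10⁻³⁴)(2.998×10⁸)/(338×10⁻⁹) = 5.877×10⁻¹⁹ J.
Energy delivered: (36.7 W m⁻²)(10.8×10⁻⁴ m²)(3042 s) = 120.6 J.
Photons incident: 120.6 / 5.877×10⁻¹⁹ = 2.052×10²⁰, i.e. 2.052×10²⁰/6.022×10²³ = 3.408×10⁻⁴ mol.
Photons absorbed: 0.184 × 3.408×10⁻⁴ = 6.271×10⁻⁵ mol.
Product formed: 0.397 × 6.271×10⁻⁵ = 2.490×10⁻⁵ mol.
Rate: 2.490×10⁻⁵ / 3042 s = 8.2×10⁻⁹ mol s⁻¹.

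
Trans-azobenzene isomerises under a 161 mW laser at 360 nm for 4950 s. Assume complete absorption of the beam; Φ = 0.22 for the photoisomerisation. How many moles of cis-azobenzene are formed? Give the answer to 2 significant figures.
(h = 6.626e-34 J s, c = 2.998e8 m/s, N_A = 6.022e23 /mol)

5.3e-4 mol

Photon energy at 360 nm: hc/λ = (6.626e-34)(2.998e8)/(360e-9) = 5.518e-19 J.
Energy delivered: (161 mW)(4950 s) = 797.0 J.
Photons incident: 797.0 / 5.518e-19 = 1.444e21, i.e. 1.444e21/6.022e23 = 0.002398 mol.
Product: Φ × n_abs = 0.22 × 0.002398 = 5.276e-4 mol.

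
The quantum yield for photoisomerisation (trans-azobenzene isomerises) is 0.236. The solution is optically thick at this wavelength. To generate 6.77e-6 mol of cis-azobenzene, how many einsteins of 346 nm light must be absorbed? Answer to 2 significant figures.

2.9e-5 einstein

Photons that must be absorbed: 6.77e-6 / 0.236 = 2.869e-5 mol.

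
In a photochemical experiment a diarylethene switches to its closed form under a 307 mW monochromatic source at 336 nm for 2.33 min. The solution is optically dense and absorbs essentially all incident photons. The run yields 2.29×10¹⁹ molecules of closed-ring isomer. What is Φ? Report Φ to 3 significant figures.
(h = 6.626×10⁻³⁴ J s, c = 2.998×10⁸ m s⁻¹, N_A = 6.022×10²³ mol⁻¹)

Product: 2.29×10¹⁹ / 6.022×10²³ = 3.803×10⁻⁵ mol.
Photon energy at 336 nm: hc/λ = (6.626×10⁻³⁴)(2.998×10⁸)/(336×10⁻⁹) = 5.912×10⁻¹⁹ J.
Energy delivered: (307 mW)(139.8 s) = 42.92 J.
Photons incident: 42.92 / 5.912×10⁻¹⁹ = 7.260×10¹⁹, i.e. 7.260×10¹⁹/6.022×10²³ = 1.206×10⁻⁴ mol.
Φ = 3.803×10⁻⁵ mol / 1.206×10⁻⁴ mol photons = 0.315.

Φ = 0.315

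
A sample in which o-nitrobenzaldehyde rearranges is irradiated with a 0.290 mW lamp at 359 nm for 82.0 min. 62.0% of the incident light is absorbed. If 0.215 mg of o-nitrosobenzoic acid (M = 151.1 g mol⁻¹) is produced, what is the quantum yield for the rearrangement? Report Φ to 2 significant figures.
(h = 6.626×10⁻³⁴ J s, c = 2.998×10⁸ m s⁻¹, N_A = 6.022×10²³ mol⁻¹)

Product: 0.215 mg / 151.1 g mol⁻¹ = 1.423×10⁻⁶ mol.
Photon energy at 359 nm: hc/λ = (6.626×10⁻³⁴)(2.998×10⁸)/(359×10⁻⁹) = 5.533×10⁻¹⁹ J.
Energy delivered: (0.290 mW)(4920 s) = 1.427 J.
Photons incident: 1.427 / 5.533×10⁻¹⁹ = 2.579×10¹⁸, i.e. 2.579×10¹⁸/6.022×10²³ = 4.283×10⁻⁶ mol.
Photons absorbed: 0.620 × 4.283×10⁻⁶ = 2.655×10⁻⁶ mol.
Φ = 1.423×10⁻⁶ mol / 2.655×10⁻⁶ mol photons = 0.54.

Φ = 0.54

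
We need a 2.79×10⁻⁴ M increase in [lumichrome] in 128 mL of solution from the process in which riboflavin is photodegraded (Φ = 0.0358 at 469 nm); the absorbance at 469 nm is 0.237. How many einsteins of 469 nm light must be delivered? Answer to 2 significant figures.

0.0024 einstein

Product: (2.79×10⁻⁴ M)(0.128 L) = 3.571×10⁻⁵ mol.
Photons that must be absorbed: 3.571×10⁻⁵ / 0.0358 = 9.975×10⁻⁴ mol.
Fraction absorbed: 1 − 10^(−0.237) = 0.4206.
Incident photons needed: 9.975×10⁻⁴ / 0.4206 = 0.002372 mol.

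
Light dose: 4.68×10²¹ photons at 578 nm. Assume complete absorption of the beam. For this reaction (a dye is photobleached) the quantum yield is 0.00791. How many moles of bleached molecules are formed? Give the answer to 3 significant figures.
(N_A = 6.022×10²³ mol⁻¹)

Moles of photons: 4.68×10²¹ / 6.022×10²³ = 0.007772 mol.
Product: Φ × n_abs = 0.00791 × 0.007772 = 6.148×10⁻⁵ mol.

6.15×10⁻⁵ mol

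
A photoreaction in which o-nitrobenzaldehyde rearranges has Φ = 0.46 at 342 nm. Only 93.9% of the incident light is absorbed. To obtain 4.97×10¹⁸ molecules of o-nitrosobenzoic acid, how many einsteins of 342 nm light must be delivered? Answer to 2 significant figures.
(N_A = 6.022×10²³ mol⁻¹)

1.9×10⁻⁵ einstein

Product: 4.97×10¹⁸ / 6.022×10²³ = 8.253×10⁻⁶ mol.
Photons that must be absorbed: 8.253×10⁻⁶ / 0.46 = 1.794×10⁻⁵ mol.
Incident photons needed: 1.794×10⁻⁵ / 0.939 = 1.911×10⁻⁵ mol.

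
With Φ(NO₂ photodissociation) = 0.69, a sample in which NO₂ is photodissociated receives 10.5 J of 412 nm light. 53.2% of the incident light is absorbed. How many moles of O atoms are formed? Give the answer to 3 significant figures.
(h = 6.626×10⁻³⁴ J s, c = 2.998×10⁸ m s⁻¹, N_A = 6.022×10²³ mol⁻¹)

Photon energy at 412 nm: hc/λ = (6.626×10⁻³⁴)(2.998×10⁸)/(412×10⁻⁹) = 4.822×10⁻¹⁹ J.
Photons incident: 10.5 / 4.822×10⁻¹⁹ = 2.178×10¹⁹, i.e. 2.178×10¹⁹/6.022×10²³ = 3.617×10⁻⁵ mol.
Photons absorbed: 0.532 × 3.617×10⁻⁵ = 1.924×10⁻⁵ mol.
Product: Φ × n_abs = 0.69 × 1.924×10⁻⁵ = 1.328×10⁻⁵ mol.

1.33×10⁻⁵ mol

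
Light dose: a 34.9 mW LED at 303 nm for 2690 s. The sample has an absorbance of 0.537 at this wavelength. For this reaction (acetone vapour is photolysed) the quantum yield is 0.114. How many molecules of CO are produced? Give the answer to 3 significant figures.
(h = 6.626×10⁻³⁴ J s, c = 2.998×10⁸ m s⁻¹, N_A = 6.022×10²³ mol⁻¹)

Photon energy at 303 nm: hc/λ = (6.626×10⁻³⁴)(2.998×10⁸)/(303×10⁻⁹) = 6.556×10⁻¹⁹ J.
Energy delivered: (34.9 mW)(2690 s) = 93.88 J.
Photons incident: 93.88 / 6.556×10⁻¹⁹ = 1.432×10²⁰, i.e. 1.432×10²⁰/6.022×10²³ = 2.378×10⁻⁴ mol.
Fraction absorbed: 1 − 10^(−0.537) = 0.7096.
Photons absorbed: 0.7096 × 2.378×10⁻⁴ = 1.687×10⁻⁴ mol.
Product: Φ × n_abs = 0.114 × 1.687×10⁻⁴ = 1.923×10⁻⁵ mol.
As a count: 1.923×10⁻⁵ × 6.022×10²³ = 1.16×10¹⁹.

1.16×10¹⁹ molecules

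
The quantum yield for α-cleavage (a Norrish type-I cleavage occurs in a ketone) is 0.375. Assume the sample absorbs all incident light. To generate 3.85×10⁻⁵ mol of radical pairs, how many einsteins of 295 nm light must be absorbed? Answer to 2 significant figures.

1.0×10⁻⁴ einstein

Photons that must be absorbed: 3.85×10⁻⁵ / 0.375 = 1.027×10⁻⁴ mol.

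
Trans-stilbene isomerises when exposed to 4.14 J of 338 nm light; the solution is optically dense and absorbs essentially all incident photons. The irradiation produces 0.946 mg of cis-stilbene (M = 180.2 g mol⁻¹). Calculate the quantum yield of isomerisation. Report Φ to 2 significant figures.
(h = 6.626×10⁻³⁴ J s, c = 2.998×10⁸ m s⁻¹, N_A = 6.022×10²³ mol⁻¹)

Product: 0.946 mg / 180.2 g mol⁻¹ = 5.250×10⁻⁶ mol.
Photon energy at 338 nm: hc/λ = (6.626×10⁻³⁴)(2.998×10⁸)/(338×10⁻⁹) = 5.877×10⁻¹⁹ J.
Photons incident: 4.14 / 5.877×10⁻¹⁹ = 7.044×10¹⁸, i.e. 7.044×10¹⁸/6.022×10²³ = 1.170×10⁻⁵ mol.
Φ = 5.250×10⁻⁶ mol / 1.170×10⁻⁵ mol photons = 0.45.

Φ = 0.45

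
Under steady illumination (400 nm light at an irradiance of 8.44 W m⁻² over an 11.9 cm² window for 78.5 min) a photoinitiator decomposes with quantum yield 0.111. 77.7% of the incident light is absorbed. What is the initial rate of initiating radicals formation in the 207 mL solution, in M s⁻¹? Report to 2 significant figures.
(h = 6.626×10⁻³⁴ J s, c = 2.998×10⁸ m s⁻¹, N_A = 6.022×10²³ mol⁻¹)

Photon energy at 400 nm: hc/λ = (6.626×10⁻³⁴)(2.998×10⁸)/(400×10⁻⁹) = 4.966×10⁻¹⁹ J.
Energy delivered: (8.44 W m⁻²)(11.9×10⁻⁴ m²)(4710 s) = 47.31 J.
Photons incident: 47.31 / 4.966×10⁻¹⁹ = 9.527×10¹⁹, i.e. 9.527×10¹⁹/6.022×10²³ = 1.582×10⁻⁴ mol.
Photons absorbed: 0.777 × 1.582×10⁻⁴ = 1.229×10⁻⁴ mol.
Product formed: 0.111 × 1.229×10⁻⁴ = 1.364×10⁻⁵ mol.
Rate: 1.364×10⁻⁵ mol / (4710 s × 0.207 L) = 1.4×10⁻⁸ M s⁻¹.

1.4×10⁻⁸ M s⁻¹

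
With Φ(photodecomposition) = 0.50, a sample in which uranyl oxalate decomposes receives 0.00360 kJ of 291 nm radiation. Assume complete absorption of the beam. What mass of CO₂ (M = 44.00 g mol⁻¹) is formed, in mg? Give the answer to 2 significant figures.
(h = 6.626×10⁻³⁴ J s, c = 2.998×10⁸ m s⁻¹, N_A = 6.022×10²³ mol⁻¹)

0.19 mg

Photon energy at 291 nm: hc/λ = (6.626×10⁻³⁴)(2.998×10⁸)/(291×10⁻⁹) = 6.826×10⁻¹⁹ J.
Incident energy: 0.00360 kJ = 3.60 J.
Photons incident: 3.60 / 6.826×10⁻¹⁹ = 5.274×10¹⁸, i.e. 5.274×10¹⁸/6.022×10²³ = 8.758×10⁻⁶ mol.
Product: Φ × n_abs = 0.50 × 8.758×10⁻⁶ = 4.379×10⁻⁶ mol.
Mass: 4.379×10⁻⁶ × 44.00 = 1.927×10⁻⁴ g = 0.19 mg.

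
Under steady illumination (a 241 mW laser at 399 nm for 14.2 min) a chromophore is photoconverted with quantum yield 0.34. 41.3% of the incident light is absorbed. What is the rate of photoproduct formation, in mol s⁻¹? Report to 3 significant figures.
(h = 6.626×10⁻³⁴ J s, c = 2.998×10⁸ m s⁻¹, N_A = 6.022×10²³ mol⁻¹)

Photon energy at 399 nm: hc/λ = (6.626×10⁻³⁴)(2.998×10⁸)/(399×10⁻⁹) = 4.979×10⁻¹⁹ J.
Energy delivered: (241 mW)(852 s) = 205.3 J.
Photons incident: 205.3 / 4.979×10⁻¹⁹ = 4.123×10²⁰, i.e. 4.123×10²⁰/6.022×10²³ = 6.847×10⁻⁴ mol.
Photons absorbed: 0.413 × 6.847×10⁻⁴ = 2.828×10⁻⁴ mol.
Product formed: 0.34 × 2.828×10⁻⁴ = 9.615×10⁻⁵ mol.
Rate: 9.615×10⁻⁵ / 852 s = 1.13×10⁻⁷ mol s⁻¹.

1.13×10⁻⁷ mol s⁻¹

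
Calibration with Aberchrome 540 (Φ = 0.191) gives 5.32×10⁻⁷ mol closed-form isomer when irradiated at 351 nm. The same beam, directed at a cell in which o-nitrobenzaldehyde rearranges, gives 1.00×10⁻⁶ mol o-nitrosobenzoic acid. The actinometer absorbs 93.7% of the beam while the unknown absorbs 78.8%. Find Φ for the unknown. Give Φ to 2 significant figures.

Photons absorbed by the actinometer: 5.32×10⁻⁷ / 0.191 = 2.785×10⁻⁶ mol.
Incident flux: 2.785×10⁻⁶ / 0.937 = 2.972×10⁻⁶ einstein.
Absorbed by unknown: 0.788 × 2.972×10⁻⁶ = 2.342×10⁻⁶ mol.
Φ(unknown) = 1.00×10⁻⁶ / 2.342×10⁻⁶ = 0.43.

Φ = 0.43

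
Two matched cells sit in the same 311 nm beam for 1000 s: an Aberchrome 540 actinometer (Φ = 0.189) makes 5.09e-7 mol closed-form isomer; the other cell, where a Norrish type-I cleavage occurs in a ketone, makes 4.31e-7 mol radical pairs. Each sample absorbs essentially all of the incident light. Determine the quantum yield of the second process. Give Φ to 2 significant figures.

Φ = 0.16

Photons absorbed by the actinometer: 5.09e-7 / 0.189 = 2.693e-6 mol.
Φ(unknown) = 4.31e-7 / 2.693e-6 = 0.16.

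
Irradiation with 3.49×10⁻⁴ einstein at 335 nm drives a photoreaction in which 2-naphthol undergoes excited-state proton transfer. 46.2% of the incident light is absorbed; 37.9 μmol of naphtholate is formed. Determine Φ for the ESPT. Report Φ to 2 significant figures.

Φ = 0.24

Product: 37.9 μmol = 3.79×10⁻⁵ mol.
Photons absorbed: 0.462 × 3.49×10⁻⁴ = 1.612×10⁻⁴ mol.
Φ = 3.79×10⁻⁵ mol / 1.612×10⁻⁴ mol photons = 0.24.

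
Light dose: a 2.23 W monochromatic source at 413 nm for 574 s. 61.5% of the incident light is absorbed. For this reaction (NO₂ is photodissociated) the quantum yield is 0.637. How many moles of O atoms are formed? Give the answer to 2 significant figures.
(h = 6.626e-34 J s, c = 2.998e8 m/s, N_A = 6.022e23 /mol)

Photon energy at 413 nm: hc/λ = (6.626e-34)(2.998e8)/(413e-9) = 4.810e-19 J.
Energy delivered: (2.23 W)(574 s) = 1280 J.
Photons incident: 1280 / 4.810e-19 = 2.661e21, i.e. 2.661e21/6.022e23 = 0.004419 mol.
Photons absorbed: 0.615 × 0.004419 = 0.002718 mol.
Product: Φ × n_abs = 0.637 × 0.002718 = 0.001731 mol.

0.0017 mol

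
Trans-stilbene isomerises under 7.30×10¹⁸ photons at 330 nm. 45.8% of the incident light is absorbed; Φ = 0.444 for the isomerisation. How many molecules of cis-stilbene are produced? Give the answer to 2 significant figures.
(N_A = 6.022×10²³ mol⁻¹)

Moles of photons: 7.30×10¹⁸ / 6.022×10²³ = 1.212×10⁻⁵ mol.
Photons absorbed: 0.458 × 1.212×10⁻⁵ = 5.551×10⁻⁶ mol.
Product: Φ × n_abs = 0.444 × 5.551×10⁻⁶ = 2.465×10⁻⁶ mol.
As a count: 2.465×10⁻⁶ × 6.022×10²³ = 1.5×10¹⁸.

1.5×10¹⁸ molecules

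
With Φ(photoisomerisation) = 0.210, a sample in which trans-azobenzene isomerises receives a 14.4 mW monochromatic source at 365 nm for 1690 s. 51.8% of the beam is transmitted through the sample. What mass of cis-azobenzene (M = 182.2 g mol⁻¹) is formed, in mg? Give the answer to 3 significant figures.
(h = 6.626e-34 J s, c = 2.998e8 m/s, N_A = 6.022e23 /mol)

1.37 mg

Photon energy at 365 nm: hc/λ = (6.626e-34)(2.998e8)/(365e-9) = 5.442e-19 J.
Energy delivered: (14.4 mW)(1690 s) = 24.34 J.
Photons incident: 24.34 / 5.442e-19 = 4.473e19, i.e. 4.473e19/6.022e23 = 7.428e-5 mol.
Fraction absorbed: 1 − 51.8/100 = 0.4820.
Photons absorbed: 0.4820 × 7.428e-5 = 3.580e-5 mol.
Product: Φ × n_abs = 0.210 × 3.580e-5 = 7.518e-6 mol.
Mass: 7.518e-6 × 182.2 = 0.001370 g = 1.37 mg.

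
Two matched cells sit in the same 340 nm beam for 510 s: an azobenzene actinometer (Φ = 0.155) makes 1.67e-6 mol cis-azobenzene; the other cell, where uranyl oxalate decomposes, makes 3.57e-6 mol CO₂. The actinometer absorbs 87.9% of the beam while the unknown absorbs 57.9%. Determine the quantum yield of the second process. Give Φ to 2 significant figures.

Φ = 0.50

Photons absorbed by the actinometer: 1.67e-6 / 0.155 = 1.077e-5 mol.
Incident flux: 1.077e-5 / 0.879 = 1.225e-5 einstein.
Absorbed by unknown: 0.579 × 1.225e-5 = 7.093e-6 mol.
Φ(unknown) = 3.57e-6 / 7.093e-6 = 0.50.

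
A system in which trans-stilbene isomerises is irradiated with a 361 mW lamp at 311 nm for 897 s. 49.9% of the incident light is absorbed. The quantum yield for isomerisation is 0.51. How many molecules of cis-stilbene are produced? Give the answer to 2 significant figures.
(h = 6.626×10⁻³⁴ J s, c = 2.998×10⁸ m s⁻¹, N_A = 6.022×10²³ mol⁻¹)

1.3×10²⁰ molecules

Photon energy at 311 nm: hc/λ = (6.626×10⁻³⁴)(2.998×10⁸)/(311×10⁻⁹) = 6.387×10⁻¹⁹ J.
Energy delivered: (361 mW)(897 s) = 323.8 J.
Photons incident: 323.8 / 6.387×10⁻¹⁹ = 5.070×10²⁰, i.e. 5.070×10²⁰/6.022×10²³ = 8.419×10⁻⁴ mol.
Photons absorbed: 0.499 × 8.419×10⁻⁴ = 4.201×10⁻⁴ mol.
Product: Φ × n_abs = 0.51 × 4.201×10⁻⁴ = 2.143×10⁻⁴ mol.
As a count: 2.143×10⁻⁴ × 6.022×10²³ = 1.3×10²⁰.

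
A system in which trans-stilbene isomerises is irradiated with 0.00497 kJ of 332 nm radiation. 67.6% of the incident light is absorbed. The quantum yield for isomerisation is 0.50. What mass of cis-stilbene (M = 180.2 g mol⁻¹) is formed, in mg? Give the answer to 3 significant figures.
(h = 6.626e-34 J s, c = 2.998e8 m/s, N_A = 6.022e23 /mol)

0.840 mg

Photon energy at 332 nm: hc/λ = (6.626e-34)(2.998e8)/(332e-9) = 5.983e-19 J.
Incident energy: 0.00497 kJ = 4.97 J.
Photons incident: 4.97 / 5.983e-19 = 8.307e18, i.e. 8.307e18/6.022e23 = 1.379e-5 mol.
Photons absorbed: 0.676 × 1.379e-5 = 9.322e-6 mol.
Product: Φ × n_abs = 0.50 × 9.322e-6 = 4.661e-6 mol.
Mass: 4.661e-6 × 180.2 = 8.399e-4 g = 0.840 mg.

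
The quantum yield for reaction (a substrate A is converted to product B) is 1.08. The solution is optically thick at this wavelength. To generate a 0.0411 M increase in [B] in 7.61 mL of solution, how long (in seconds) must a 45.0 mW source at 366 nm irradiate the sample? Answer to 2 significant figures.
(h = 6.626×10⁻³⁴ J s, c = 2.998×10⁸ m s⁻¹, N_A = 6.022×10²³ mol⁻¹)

t ≈ 2100 s

Product: (0.0411 M)(0.00761 L) = 3.128×10⁻⁴ mol.
Photons that must be absorbed: 3.128×10⁻⁴ / 1.08 = 2.896×10⁻⁴ mol.
Photon energy: hc/λ = 5.428×10⁻¹⁹ J; per mole, 3.269×10⁵ J mol⁻¹.
Energy required: 2.896×10⁻⁴ × 3.269×10⁵ = 94.67 J.
Time: 94.67 J / 0.045 W = 2100 s.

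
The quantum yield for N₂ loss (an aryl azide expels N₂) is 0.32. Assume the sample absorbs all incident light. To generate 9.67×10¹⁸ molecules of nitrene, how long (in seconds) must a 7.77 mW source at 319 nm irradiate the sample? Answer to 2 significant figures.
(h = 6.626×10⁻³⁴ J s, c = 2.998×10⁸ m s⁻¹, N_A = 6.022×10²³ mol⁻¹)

t ≈ 2400 s

Product: 9.67×10¹⁸ / 6.022×10²³ = 1.606×10⁻⁵ mol.
Photons that must be absorbed: 1.606×10⁻⁵ / 0.32 = 5.019×10⁻⁵ mol.
Photon energy: hc/λ = 6.227×10⁻¹⁹ J; per mole, 3.750×10⁵ J mol⁻¹.
Energy required: 5.019×10⁻⁵ × 3.750×10⁵ = 18.82 J.
Time: 18.82 J / 0.00777 W = 2400 s.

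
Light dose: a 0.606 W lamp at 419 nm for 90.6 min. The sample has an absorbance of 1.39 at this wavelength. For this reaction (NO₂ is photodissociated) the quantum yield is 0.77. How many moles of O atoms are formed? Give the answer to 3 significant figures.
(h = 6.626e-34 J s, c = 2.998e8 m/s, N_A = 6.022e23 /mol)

0.00852 mol

Photon energy at 419 nm: hc/λ = (6.626e-34)(2.998e8)/(419e-9) = 4.741e-19 J.
Energy delivered: (0.606 W)(5436 s) = 3294 J.
Photons incident: 3294 / 4.741e-19 = 6.948e21, i.e. 6.948e21/6.022e23 = 0.01154 mol.
Fraction absorbed: 1 − 10^(−1.39) = 0.9593.
Photons absorbed: 0.9593 × 0.01154 = 0.01107 mol.
Product: Φ × n_abs = 0.77 × 0.01107 = 0.008524 mol.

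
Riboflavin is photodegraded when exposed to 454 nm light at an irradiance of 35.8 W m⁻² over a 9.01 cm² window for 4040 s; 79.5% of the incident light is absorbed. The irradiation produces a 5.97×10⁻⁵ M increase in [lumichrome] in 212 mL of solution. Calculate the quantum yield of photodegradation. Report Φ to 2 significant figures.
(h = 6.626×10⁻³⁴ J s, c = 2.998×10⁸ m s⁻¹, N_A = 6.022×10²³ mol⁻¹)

Product: (5.97×10⁻⁵ M)(0.212 L) = 1.266×10⁻⁵ mol.
Photon energy at 454 nm: hc/λ = (6.626×10⁻³⁴)(2.998×10⁸)/(454×10⁻⁹) = 4.375×10⁻¹⁹ J.
Energy delivered: (35.8 W m⁻²)(9.01×10⁻⁴ m²)(4040 s) = 130.3 J.
Photons incident: 130.3 / 4.375×10⁻¹⁹ = 2.978×10²⁰, i.e. 2.978×10²⁰/6.022×10²³ = 4.945×10⁻⁴ mol.
Photons absorbed: 0.795 × 4.945×10⁻⁴ = 3.931×10⁻⁴ mol.
Φ = 1.266×10⁻⁵ mol / 3.931×10⁻⁴ mol photons = 0.032.

Φ = 0.032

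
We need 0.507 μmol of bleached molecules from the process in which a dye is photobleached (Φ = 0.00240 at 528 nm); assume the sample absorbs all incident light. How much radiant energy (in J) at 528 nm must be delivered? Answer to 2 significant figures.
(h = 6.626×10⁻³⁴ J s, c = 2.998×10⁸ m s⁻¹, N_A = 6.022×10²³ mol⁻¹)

Product: 0.507 μmol = 5.07×10⁻⁷ mol.
Photons that must be absorbed: 5.07×10⁻⁷ / 0.00240 = 2.113×10⁻⁴ mol.
Photon energy: hc/λ = 3.762×10⁻¹⁹ J; per mole, 2.265×10⁵ J mol⁻¹.
Energy required: 2.113×10⁻⁴ × 2.265×10⁵ = 48 J.

48 J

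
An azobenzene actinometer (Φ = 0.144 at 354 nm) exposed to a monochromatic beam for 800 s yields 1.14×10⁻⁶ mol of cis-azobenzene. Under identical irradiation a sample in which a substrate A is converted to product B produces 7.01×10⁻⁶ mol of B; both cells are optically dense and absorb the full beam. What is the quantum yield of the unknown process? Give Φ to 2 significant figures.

Φ = 0.89

Photons absorbed by the actinometer: 1.14×10⁻⁶ / 0.144 = 7.917×10⁻⁶ mol.
Φ(unknown) = 7.01×10⁻⁶ / 7.917×10⁻⁶ = 0.89.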